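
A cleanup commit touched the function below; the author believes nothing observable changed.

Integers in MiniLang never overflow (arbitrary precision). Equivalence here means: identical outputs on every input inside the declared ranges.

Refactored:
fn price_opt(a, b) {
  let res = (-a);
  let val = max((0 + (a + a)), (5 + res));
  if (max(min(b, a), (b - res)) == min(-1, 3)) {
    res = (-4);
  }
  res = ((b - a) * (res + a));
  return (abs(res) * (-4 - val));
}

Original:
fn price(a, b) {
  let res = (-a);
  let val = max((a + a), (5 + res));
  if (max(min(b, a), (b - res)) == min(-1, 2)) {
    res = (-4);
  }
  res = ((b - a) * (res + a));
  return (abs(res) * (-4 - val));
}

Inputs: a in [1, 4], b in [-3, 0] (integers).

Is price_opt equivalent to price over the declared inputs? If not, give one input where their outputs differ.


Equivalent. The edit looks behavioral (`2` became `3`), but over these ranges it never changes the outcome.
An exhaustive pass over the 16 declared inputs shows identical outputs.
One worked example (a=3, b=-1) — price: res := -3 | val := 6 | (max(min(b, a), (b - res)) == min(-1, 2)): false | res := 0 | result 0; price_opt: res := -3 | val := 6 | (max(min(b, a), (b - res)) == min(-1, 3)): false | res := 0 | result 0; agreement on 0.
verdict: equivalent


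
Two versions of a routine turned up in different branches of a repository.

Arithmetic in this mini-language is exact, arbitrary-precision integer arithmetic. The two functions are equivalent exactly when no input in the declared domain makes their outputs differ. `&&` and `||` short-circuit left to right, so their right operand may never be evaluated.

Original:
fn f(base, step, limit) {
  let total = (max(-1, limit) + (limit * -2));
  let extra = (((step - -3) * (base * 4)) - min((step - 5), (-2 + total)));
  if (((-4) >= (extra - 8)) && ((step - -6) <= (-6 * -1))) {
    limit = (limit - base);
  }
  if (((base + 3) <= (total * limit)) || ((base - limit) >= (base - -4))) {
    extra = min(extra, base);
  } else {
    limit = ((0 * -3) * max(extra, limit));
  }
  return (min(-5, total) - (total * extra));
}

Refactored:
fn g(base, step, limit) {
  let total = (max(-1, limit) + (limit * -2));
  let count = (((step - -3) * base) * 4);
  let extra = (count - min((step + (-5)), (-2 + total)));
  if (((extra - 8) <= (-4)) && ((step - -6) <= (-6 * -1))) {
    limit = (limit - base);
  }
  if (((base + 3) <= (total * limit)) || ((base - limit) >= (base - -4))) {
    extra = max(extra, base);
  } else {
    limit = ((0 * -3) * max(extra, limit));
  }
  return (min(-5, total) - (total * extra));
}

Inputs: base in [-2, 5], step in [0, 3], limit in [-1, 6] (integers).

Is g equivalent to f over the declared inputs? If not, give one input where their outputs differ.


These are not equivalent — on base=-2, step=0, limit=-1 the outputs split (14 vs -3).
f: total := 1 | extra := -19 | (((-4) >= (extra - 8)) && ((step - -6) <= (-6 * -1))): true | limit := 1 | (((base + 3) <= (total * limit)) || ((base - limit) >= (base - -4))): true | extra := -19 | result 14
g: total := 1 | count := -24 | extra := -19 | (((extra - 8) <= (-4)) && ((step - -6) <= (-6 * -1))): true | limit := 1 | (((base + 3) <= (total * limit)) || ((base - limit) >= (base - -4))): true | extra := -2 | result -3
verdict: not equivalent; witness: base=-2, step=0, limit=-1


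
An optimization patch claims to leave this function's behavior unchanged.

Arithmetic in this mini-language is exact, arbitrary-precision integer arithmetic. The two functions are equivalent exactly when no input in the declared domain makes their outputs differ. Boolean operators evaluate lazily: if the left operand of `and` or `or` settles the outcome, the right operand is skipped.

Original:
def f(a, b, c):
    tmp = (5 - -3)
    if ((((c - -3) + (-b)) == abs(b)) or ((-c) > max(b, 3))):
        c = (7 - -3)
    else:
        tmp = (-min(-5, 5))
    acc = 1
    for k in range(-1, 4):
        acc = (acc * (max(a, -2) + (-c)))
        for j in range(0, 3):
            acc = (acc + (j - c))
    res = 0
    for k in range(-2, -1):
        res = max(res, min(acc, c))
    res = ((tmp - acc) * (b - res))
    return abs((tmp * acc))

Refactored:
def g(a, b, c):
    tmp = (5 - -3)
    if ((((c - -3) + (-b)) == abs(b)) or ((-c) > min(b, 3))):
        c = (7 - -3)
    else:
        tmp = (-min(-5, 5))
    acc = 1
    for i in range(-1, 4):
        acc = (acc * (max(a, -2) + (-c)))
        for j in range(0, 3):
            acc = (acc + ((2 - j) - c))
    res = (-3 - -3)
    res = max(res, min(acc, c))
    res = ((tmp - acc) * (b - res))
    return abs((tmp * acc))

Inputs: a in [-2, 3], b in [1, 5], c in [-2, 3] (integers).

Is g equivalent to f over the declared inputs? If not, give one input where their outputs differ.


Evaluate both at a=-2, b=1, c=-2.
f: tmp = 8; ((((c - -3) + (-b)) == abs(b)) or ((-c) > max(b, 3))) -> false; tmp = 5; acc = 1; [k=-1]; acc = 0; [j=0]; acc = 2; [j=1]; acc = 5; [j=2]; acc = 9; [k=0]; acc = 0; [j=0]; acc = 2; [j=1]; acc = 5; [j=2]; acc = 9; [k=1]; acc = 0; [j=0]; acc = 2; [j=1]; acc = 5; [j=2]; acc = 9; [k=2]; acc = 0; [j=0]; acc = 2; [j=1]; acc = 5; [j=2]; acc = 9; [k=3]; acc = 0; [j=0]; acc = 2; [j=1]; acc = 5; [j=2]; acc = 9; res = 0; [k=-2]; res = 0; res = -4; return 45
g: tmp = 8; ((((c - -3) + (-b)) == abs(b)) or ((-c) > min(b, 3))) -> true; c = 10; acc = 1; [i=-1]; acc = -12; [j=0]; acc = -20; [j=1]; acc = -29; [j=2]; acc = -39; [i=0]; acc = 468; [j=0]; acc = 460; [j=1]; acc = 451; [j=2]; acc = 441; [i=1]; acc = -5292; [j=0]; acc = -5300; [j=1]; acc = -5309; [j=2]; acc = -5319; [i=2]; acc = 63828; [j=0]; acc = 63820; [j=1]; acc = 63811; [j=2]; acc = 63801; [i=3]; acc = -765612; [j=0]; acc = -765620; [j=1]; acc = -765629; [j=2]; acc = -765639; res = 0; res = 0; res = 765647; return 6125112
45 vs 6125112 — the two versions disagree here.
verdict: not equivalent; witness: a=-2, b=1, c=-2


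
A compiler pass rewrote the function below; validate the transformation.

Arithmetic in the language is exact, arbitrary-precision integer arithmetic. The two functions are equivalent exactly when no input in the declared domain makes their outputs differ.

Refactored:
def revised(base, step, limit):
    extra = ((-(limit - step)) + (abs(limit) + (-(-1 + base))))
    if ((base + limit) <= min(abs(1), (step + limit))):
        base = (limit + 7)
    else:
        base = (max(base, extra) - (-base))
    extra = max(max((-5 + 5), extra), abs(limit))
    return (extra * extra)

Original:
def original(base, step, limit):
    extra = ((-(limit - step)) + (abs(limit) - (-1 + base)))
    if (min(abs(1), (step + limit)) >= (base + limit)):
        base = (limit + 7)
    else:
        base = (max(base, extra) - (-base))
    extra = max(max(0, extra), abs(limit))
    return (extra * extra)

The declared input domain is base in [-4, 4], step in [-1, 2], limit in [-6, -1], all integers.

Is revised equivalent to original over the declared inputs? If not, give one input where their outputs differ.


Reading the diff, among the changes: arithmetic usage differs; and comparison usage differs; and constant usage differs.
One worked example (base=-1, step=1, limit=-2) — original: extra = 7; (min(abs(1), (step + limit)) >= (base + limit)) -> true; base = 5; extra = 7; return 49; revised: extra = 7; ((base + limit) <= min(abs(1), (step + limit))) -> true; base = 5; extra = 7; return 49; agreement on 49.
Checked all 216 inputs in the declared domain: the outputs agree on every one.
verdict: equivalent


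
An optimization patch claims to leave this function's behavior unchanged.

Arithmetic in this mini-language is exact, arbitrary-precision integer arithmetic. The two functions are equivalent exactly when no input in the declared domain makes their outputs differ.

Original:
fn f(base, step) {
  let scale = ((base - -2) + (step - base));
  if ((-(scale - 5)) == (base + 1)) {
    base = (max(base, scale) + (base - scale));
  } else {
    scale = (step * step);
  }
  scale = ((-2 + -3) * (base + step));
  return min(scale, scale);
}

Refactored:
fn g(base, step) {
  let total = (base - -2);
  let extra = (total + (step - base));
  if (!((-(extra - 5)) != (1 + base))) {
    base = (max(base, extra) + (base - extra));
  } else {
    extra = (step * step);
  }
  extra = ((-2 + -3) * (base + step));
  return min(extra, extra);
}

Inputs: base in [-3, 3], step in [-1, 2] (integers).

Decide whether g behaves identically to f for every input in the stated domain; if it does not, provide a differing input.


Comparing the listings, the differences include: boolean connective usage differs; also comparison usage differs; also statement counts differ; also local variable names differ.
Tracing base=0, step=0: f: scale = 2; ((-(scale - 5)) == (base + 1)) -> false; scale = 0; scale = 0; return 0 | g: total = 2; extra = 2; (!((-(extra - 5)) != (1 + base))) -> false; extra = 0; extra = 0; return 0 — matching result 0.
An exhaustive pass over the 28 declared inputs shows identical outputs.
verdict: equivalent


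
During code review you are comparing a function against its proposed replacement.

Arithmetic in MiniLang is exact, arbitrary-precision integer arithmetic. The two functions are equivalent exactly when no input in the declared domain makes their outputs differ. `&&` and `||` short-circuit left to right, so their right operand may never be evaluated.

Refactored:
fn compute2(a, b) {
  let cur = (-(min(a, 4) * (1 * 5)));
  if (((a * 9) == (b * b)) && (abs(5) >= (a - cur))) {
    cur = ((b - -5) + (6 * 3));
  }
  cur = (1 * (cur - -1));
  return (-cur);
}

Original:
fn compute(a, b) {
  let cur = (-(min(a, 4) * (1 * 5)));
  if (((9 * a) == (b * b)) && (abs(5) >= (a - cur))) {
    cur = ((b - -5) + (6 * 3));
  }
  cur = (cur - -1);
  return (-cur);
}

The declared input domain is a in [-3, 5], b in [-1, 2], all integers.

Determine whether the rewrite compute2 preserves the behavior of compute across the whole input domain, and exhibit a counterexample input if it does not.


The two are interchangeable: constant usage differs; and arithmetic usage differs, and every declared input agrees.
Tracing a=5, b=2: compute: cur = -20; (((9 * a) == (b * b)) && (abs(5) >= (a - cur))) -> false; cur = -19; return 19 | compute2: cur = -20; (((a * 9) == (b * b)) && (abs(5) >= (a - cur))) -> false; cur = -19; return 19 — matching result 19.
An exhaustive pass over the 36 declared inputs shows identical outputs.
verdict: equivalent


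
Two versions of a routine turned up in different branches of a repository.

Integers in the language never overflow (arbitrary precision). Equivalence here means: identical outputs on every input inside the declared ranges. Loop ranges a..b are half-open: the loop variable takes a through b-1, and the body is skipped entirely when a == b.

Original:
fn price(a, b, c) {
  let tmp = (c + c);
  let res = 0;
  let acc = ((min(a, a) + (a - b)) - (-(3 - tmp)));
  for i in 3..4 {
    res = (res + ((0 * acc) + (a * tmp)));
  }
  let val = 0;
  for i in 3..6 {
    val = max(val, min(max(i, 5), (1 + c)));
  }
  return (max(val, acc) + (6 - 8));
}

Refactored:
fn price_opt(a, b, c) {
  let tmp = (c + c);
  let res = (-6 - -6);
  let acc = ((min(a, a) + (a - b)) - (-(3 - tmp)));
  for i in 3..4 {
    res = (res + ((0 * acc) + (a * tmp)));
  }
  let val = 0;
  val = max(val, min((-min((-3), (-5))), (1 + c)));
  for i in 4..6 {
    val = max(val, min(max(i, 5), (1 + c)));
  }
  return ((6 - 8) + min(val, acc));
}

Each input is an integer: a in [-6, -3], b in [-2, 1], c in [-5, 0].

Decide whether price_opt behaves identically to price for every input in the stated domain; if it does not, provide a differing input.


There is a counterexample at a=-6, b=-2, c=-5: 1 on one side, -2 on the other.
price: tmp := -10 | res := 0 | acc := 3 | iter i=3: | res := 60 | val := 0 | iter i=3: | val := 0 | iter i=4: | val := 0 | iter i=5: | val := 0 | result 1
price_opt: tmp := -10 | res := 0 | acc := 3 | iter i=3: | res := 60 | val := 0 | val := 0 | iter i=4: | val := 0 | iter i=5: | val := 0 | result -2
verdict: not equivalent; witness: a=-6, b=-2, c=-5


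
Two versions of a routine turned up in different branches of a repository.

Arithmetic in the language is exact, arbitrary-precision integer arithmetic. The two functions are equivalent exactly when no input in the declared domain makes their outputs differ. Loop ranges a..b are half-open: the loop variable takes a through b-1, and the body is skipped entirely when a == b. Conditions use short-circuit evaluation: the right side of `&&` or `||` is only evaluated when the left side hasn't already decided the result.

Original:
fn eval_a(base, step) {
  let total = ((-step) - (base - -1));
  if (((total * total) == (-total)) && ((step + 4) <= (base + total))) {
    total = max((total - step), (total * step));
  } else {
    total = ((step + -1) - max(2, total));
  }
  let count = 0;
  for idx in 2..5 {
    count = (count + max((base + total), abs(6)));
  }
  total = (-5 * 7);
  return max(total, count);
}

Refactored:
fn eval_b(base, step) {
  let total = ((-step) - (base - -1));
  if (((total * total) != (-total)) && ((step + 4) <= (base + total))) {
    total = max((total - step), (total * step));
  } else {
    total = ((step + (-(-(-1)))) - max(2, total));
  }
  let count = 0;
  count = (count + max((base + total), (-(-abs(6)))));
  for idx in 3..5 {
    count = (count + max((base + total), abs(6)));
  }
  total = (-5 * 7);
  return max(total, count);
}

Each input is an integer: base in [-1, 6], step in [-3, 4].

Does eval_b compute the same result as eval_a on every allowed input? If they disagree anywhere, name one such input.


base=4, step=-3 yields 18 from eval_a but 30 from eval_b.
verdict: not equivalent; witness: base=4, step=-3


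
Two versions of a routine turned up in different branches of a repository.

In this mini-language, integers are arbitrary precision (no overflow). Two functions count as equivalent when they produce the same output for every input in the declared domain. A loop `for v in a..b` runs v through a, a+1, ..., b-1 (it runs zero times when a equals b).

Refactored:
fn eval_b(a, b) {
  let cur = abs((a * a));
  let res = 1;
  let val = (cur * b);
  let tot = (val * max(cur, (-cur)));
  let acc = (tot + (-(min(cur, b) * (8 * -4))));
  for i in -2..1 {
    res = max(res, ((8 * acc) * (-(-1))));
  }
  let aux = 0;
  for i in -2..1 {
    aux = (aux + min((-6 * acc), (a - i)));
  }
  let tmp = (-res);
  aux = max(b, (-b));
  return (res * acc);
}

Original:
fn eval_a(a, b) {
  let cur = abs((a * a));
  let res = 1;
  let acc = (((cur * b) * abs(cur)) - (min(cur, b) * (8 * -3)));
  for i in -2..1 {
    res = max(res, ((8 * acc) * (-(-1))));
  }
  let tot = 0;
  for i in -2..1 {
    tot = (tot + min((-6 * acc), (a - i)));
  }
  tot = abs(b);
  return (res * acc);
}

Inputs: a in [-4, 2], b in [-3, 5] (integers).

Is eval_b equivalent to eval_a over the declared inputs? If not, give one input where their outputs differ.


Run the pair on a=-4, b=-3.
eval_a: cur=16, then res=1, then acc=-840, then (i=-2), then res=1, then (i=-1), then res=1, then (i=0), then res=1, then tot=0, then (i=-2), then tot=-2, then (i=-1), then tot=-5, then (i=0), then tot=-9, then tot=3, then returns -840
eval_b: cur=16, then res=1, then val=-48, then tot=-768, then acc=-864, then (i=-2), then res=1, then (i=-1), then res=1, then (i=0), then res=1, then aux=0, then (i=-2), then aux=-2, then (i=-1), then aux=-5, then (i=0), then aux=-9, then tmp=-1, then aux=3, then returns -864
-840 != -864, so the rewrite changes behavior.
verdict: not equivalent; witness: a=-4, b=-3


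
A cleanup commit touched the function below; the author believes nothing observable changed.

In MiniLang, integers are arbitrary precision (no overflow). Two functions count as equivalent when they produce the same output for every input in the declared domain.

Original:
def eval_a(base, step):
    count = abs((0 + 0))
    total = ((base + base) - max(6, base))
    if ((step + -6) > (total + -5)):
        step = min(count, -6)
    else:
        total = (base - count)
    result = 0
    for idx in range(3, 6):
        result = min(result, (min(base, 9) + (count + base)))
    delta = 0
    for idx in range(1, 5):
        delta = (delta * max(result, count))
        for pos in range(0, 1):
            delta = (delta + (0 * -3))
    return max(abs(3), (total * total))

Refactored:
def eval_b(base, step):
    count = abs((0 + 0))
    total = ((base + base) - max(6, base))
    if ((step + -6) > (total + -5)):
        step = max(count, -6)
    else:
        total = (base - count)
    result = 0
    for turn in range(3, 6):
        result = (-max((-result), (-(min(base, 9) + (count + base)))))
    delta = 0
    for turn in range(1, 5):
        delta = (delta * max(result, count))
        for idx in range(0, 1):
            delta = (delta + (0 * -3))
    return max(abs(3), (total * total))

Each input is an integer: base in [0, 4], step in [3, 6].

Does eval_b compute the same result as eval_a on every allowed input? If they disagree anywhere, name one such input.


Equivalent. The one real change (`min(count, -6)` became `max(count, -6)`) has no effect anywhere in the declared ranges.
Checked all 20 inputs in the declared domain: the outputs agree on every one.
Tracing base=3, step=4: eval_a: count = 0; total = 0; ((step + -6) > (total + -5)) -> true; step = -6; result = 0; [idx=3]; result = 0; [idx=4]; result = 0; [idx=5]; result = 0; delta = 0; [idx=1]; delta = 0; [pos=0]; delta = 0; [idx=2]; delta = 0; [pos=0]; delta = 0; [idx=3]; delta = 0; [pos=0]; delta = 0; [idx=4]; delta = 0; [pos=0]; delta = 0; return 3 | eval_b: count = 0; total = 0; ((step + -6) > (total + -5)) -> true; step = 0; result = 0; [turn=3]; result = 0; [turn=4]; result = 0; [turn=5]; result = 0; delta = 0; [turn=1]; delta = 0; [idx=0]; delta = 0; [turn=2]; delta = 0; [idx=0]; delta = 0; [turn=3]; delta = 0; [idx=0]; delta = 0; [turn=4]; delta = 0; [idx=0]; delta = 0; return 3 — matching result 3.
verdict: equivalent


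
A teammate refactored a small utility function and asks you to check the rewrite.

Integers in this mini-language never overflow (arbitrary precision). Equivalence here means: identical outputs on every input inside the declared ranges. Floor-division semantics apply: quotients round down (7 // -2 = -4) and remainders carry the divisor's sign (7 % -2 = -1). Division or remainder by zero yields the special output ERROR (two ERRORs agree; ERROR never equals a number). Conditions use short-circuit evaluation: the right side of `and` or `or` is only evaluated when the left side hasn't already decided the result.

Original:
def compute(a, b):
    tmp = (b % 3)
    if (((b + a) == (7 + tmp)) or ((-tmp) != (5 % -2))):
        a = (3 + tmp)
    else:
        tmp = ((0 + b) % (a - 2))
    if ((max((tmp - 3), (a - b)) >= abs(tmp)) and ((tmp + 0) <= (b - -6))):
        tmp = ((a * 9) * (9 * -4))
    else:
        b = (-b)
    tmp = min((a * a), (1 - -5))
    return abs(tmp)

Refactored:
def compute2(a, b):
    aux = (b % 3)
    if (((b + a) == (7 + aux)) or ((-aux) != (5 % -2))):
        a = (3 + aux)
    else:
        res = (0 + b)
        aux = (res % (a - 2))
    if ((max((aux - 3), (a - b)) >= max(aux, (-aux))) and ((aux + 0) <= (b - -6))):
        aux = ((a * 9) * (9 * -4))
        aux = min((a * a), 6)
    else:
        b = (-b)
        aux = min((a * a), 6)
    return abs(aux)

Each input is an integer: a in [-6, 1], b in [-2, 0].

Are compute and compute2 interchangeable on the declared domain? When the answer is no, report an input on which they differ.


Equivalent — the differences include arithmetic usage differs; constant usage differs; local variable names differ; min/max/abs usage differs; statement counts differ, yet no declared input distinguishes the two.
Spot check at a=-1, b=-2 — compute: tmp := 1 | (((b + a) == (7 + tmp)) or ((-tmp) != (5 % -2))): false | tmp := -2 | ((max((tmp - 3), (a - b)) >= abs(tmp)) and ((tmp + 0) <= (b - -6))): false | b := 2 | tmp := 1 | result 1. compute2: aux := 1 | (((b + a) == (7 + aux)) or ((-aux) != (5 % -2))): false | res := -2 | aux := -2 | ((max((aux - 3), (a - b)) >= max(aux, (-aux))) and ((aux + 0) <= (b - -6))): false | b := 2 | aux := 1 | result 1. Both give 1.
Every one of the 24 inputs gives matching results.
verdict: equivalent


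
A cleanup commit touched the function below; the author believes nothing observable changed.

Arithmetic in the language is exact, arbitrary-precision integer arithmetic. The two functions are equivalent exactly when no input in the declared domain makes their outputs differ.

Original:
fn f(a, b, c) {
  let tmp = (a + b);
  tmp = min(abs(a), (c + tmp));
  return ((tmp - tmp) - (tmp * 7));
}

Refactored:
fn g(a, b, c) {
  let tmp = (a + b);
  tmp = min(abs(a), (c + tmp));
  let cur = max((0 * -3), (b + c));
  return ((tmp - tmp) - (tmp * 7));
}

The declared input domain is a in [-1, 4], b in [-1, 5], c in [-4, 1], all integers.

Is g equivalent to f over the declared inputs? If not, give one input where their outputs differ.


Comparing the listings, the differences include: min/max/abs usage differs; also local variable names differ; also arithmetic usage differs; also constant usage differs; also statement counts differ.
One worked example (a=0, b=4, c=0) — f: tmp=4, then tmp=0, then returns 0; g: tmp=4, then tmp=0, then cur=4, then returns 0; agreement on 0.
Sweeping the whole domain (252 inputs) finds no disagreement.
verdict: equivalent


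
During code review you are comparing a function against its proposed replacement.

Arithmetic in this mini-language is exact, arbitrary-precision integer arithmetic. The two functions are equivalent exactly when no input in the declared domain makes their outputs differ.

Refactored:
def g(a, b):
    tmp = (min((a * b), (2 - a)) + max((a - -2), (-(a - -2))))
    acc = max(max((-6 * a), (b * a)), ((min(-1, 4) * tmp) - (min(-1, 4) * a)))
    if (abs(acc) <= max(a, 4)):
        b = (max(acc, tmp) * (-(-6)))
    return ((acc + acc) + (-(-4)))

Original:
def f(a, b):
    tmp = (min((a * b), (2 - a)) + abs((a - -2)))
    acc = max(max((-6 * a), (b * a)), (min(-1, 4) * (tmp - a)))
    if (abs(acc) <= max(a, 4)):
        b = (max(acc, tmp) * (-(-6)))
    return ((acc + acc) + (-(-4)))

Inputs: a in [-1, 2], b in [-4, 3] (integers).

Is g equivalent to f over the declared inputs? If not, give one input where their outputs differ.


This is a faithful refactor — min/max/abs usage differs; arithmetic usage differs; constant usage differs, but the computed results match everywhere.
Spot check at a=2, b=0 — f: tmp=4, then acc=0, then (abs(acc) <= max(a, 4)) is true, then b=24, then returns 4. g: tmp=4, then acc=0, then (abs(acc) <= max(a, 4)) is true, then b=24, then returns 4. Both give 4.
Sweeping the whole domain (32 inputs) finds no disagreement.
verdict: equivalent


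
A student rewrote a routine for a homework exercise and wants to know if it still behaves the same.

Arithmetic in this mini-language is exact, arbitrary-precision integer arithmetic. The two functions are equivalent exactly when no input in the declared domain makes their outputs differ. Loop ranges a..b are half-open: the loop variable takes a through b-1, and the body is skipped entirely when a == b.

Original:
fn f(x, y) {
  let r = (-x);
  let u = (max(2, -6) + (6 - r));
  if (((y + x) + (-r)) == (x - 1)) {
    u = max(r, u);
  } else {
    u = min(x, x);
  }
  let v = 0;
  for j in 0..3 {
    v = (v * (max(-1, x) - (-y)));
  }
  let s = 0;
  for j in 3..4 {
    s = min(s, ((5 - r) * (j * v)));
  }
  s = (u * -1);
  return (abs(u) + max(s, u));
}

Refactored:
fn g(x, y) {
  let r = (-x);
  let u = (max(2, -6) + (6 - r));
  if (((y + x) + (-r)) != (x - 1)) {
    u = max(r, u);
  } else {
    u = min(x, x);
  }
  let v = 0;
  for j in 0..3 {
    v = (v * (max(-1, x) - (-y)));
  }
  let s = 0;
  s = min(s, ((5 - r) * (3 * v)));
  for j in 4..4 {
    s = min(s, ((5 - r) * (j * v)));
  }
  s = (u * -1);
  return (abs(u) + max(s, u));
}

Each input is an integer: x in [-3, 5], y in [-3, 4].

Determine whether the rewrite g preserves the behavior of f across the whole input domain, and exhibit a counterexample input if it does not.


These are not equivalent — on x=-3, y=-3 the outputs split (6 vs 10).
f: r = 3; u = 5; (((y + x) + (-r)) == (x - 1)) -> false; u = -3; v = 0; [j=0]; v = 0; [j=1]; v = 0; [j=2]; v = 0; s = 0; [j=3]; s = 0; s = 3; return 6
g: r = 3; u = 5; (((y + x) + (-r)) != (x - 1)) -> true; u = 5; v = 0; [j=0]; v = 0; [j=1]; v = 0; [j=2]; v = 0; s = 0; s = 0; the j loop: no iterations; s = -5; return 10
verdict: not equivalent; witness: x=-3, y=-3


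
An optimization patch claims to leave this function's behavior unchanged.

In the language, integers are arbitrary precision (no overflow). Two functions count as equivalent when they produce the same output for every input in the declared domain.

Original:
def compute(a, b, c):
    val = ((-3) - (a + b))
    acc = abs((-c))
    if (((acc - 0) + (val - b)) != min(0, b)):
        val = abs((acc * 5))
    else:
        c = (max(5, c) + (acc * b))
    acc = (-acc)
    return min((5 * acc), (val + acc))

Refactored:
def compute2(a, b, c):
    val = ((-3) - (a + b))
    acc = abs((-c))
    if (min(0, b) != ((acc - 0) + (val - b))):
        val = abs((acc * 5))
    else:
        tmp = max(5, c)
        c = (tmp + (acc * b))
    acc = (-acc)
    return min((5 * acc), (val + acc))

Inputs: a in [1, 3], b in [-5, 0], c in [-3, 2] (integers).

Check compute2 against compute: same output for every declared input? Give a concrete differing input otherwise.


Behavior is preserved: although statement counts differ, plus local variable names differ, the outputs never diverge.
As a probe, take a=1, b=-3, c=-3: compute runs val=-1, then acc=3, then (((acc - 0) + (val - b)) != min(0, b)) is true, then val=15, then acc=-3, then returns -15; compute2 runs val=-1, then acc=3, then (min(0, b) != ((acc - 0) + (val - b))) is true, then val=15, then acc=-3, then returns -15; both end at -15.
Every one of the 108 inputs gives matching results.
verdict: equivalent


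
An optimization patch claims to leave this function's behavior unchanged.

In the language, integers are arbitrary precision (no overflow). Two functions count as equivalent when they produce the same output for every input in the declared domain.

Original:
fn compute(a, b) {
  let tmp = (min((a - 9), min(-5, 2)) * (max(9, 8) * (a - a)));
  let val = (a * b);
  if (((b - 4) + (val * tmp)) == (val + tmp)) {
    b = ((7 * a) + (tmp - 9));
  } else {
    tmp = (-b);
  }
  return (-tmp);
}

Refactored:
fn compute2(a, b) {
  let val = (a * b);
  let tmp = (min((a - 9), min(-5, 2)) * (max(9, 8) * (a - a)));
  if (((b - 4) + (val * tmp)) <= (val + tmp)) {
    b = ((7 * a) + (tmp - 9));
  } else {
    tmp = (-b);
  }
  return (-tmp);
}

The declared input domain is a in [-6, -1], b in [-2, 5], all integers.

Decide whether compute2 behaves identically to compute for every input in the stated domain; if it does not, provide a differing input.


At a=-6, b=-2: compute gives -2, compute2 gives 0.
verdict: not equivalent; witness: a=-6, b=-2


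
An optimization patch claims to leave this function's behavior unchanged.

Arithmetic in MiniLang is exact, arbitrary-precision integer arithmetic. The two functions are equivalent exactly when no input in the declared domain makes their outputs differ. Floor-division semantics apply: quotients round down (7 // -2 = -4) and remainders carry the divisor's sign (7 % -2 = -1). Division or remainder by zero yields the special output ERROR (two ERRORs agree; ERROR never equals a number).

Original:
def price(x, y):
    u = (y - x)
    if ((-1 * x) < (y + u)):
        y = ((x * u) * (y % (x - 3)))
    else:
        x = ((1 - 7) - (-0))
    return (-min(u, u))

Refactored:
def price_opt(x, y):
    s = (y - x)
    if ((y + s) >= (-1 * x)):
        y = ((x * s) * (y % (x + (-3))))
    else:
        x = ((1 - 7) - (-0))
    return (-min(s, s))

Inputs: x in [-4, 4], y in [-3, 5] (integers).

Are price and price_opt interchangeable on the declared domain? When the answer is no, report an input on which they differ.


Input x=3, y=0: 3 from price versus ERROR from price_opt.
verdict: not equivalent; witness: x=3, y=0


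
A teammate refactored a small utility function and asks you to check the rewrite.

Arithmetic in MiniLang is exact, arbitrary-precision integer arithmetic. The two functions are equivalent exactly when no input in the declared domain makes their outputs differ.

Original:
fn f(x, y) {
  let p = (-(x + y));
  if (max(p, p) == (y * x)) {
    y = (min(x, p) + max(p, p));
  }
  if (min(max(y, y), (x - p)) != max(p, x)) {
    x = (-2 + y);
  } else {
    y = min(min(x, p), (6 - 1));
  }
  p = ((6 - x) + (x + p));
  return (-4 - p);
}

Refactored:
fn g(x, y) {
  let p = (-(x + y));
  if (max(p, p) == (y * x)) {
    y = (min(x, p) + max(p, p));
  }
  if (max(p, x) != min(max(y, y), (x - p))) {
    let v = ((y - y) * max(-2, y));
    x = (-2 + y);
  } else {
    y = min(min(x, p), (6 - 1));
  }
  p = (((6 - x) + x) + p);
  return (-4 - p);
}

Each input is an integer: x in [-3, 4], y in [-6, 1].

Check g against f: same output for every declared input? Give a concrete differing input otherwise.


Comparing the listings, the differences include: local variable names differ; and constant usage differs; and statement counts differ; and min/max/abs usage differs; and arithmetic usage differs.
Tracing x=2, y=0: f: p = -2; (max(p, p) == (y * x)) -> false; (min(max(y, y), (x - p)) != max(p, x)) -> true; x = -2; p = 4; return -8 | g: p = -2; (max(p, p) == (y * x)) -> false; (max(p, x) != min(max(y, y), (x - p))) -> true; v = 0; x = -2; p = 4; return -8 — matching result -8.
An exhaustive pass over the 64 declared inputs shows identical outputs.
verdict: equivalent


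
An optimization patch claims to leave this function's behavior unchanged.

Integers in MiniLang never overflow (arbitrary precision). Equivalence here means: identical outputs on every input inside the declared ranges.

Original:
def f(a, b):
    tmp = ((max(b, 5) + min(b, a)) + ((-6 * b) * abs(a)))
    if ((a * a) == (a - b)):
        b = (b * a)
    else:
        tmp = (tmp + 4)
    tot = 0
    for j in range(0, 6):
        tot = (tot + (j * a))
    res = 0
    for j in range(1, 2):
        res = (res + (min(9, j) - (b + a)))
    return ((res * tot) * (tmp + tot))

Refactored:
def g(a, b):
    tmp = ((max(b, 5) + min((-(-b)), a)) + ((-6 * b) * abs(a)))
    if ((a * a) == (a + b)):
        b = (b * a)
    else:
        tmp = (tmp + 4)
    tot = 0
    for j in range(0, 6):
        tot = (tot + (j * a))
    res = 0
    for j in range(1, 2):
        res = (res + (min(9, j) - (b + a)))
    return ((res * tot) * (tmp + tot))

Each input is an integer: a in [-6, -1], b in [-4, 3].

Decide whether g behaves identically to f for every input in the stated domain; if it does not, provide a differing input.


On input a=-1, b=-2, f returns 0 while g returns -240.
verdict: not equivalent; witness: a=-1, b=-2


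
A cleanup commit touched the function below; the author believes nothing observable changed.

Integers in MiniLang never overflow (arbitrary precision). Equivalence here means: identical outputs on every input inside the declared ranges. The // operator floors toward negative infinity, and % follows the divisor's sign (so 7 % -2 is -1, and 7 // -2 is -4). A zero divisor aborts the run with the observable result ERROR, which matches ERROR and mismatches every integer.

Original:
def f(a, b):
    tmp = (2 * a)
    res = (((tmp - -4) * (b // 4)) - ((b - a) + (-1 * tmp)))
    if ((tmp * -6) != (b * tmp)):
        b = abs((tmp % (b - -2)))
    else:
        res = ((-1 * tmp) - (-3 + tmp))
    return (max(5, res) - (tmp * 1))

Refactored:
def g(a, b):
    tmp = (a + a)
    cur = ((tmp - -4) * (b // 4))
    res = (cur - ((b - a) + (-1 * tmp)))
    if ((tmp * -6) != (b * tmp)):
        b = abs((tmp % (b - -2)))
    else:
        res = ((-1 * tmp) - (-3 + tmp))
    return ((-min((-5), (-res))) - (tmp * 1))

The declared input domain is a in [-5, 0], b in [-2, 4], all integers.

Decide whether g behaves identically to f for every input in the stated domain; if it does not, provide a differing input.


The two are interchangeable: min/max/abs usage differs, and arithmetic usage differs, and statement counts differ, and constant usage differs, and local variable names differ, and every declared input agrees.
One worked example (a=-3, b=-2) — f: tmp becomes -6; next res becomes -5; next ((tmp * -6) != (b * tmp)) evaluates to true; next hits division by zero so the output is ERROR; g: tmp becomes -6; next cur becomes 2; next res becomes -5; next ((tmp * -6) != (b * tmp)) evaluates to true; next hits division by zero so the output is ERROR; agreement on ERROR.
An exhaustive pass over the 42 declared inputs shows identical outputs.
verdict: equivalent


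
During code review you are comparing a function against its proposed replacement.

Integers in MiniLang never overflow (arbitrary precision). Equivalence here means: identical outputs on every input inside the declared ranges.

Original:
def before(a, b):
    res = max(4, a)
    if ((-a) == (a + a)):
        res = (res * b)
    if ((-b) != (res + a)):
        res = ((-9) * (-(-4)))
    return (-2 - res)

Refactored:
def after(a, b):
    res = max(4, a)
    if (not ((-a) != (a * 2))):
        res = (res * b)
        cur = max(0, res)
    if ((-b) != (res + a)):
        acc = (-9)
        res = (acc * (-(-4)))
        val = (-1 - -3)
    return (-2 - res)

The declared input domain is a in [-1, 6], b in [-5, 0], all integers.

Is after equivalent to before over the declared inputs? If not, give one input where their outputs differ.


Equivalent — the differences include local variable names differ, constant usage differs, boolean connective usage differs, arithmetic usage differs, min/max/abs usage differs, comparison usage differs, statement counts differ, yet no declared input distinguishes the two.
One worked example (a=3, b=-3) — before: res becomes 4; next ((-a) == (a + a)) evaluates to false; next ((-b) != (res + a)) evaluates to true; next res becomes -36; next final value 34; after: res becomes 4; next (not ((-a) != (a * 2))) evaluates to false; next ((-b) != (res + a)) evaluates to true; next acc becomes -9; next res becomes -36; next val becomes 2; next final value 34; agreement on 34.
Sweeping the whole domain (48 inputs) finds no disagreement.
verdict: equivalent


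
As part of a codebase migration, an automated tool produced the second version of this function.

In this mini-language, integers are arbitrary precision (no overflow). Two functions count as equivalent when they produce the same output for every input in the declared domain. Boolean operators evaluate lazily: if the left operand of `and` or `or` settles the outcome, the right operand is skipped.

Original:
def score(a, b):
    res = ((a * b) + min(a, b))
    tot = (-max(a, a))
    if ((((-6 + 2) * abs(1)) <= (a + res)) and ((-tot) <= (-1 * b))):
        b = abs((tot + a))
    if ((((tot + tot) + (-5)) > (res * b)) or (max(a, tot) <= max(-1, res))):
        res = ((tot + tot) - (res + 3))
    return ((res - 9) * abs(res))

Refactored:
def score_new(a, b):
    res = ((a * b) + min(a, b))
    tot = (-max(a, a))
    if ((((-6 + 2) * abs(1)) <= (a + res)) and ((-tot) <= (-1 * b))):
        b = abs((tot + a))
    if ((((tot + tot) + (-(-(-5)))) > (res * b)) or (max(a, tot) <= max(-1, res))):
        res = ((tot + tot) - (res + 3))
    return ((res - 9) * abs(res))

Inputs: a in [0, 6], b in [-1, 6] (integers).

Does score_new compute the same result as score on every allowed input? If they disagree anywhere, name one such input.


Although same computation, different form, 56/56 inputs agree.
verdict: equivalent


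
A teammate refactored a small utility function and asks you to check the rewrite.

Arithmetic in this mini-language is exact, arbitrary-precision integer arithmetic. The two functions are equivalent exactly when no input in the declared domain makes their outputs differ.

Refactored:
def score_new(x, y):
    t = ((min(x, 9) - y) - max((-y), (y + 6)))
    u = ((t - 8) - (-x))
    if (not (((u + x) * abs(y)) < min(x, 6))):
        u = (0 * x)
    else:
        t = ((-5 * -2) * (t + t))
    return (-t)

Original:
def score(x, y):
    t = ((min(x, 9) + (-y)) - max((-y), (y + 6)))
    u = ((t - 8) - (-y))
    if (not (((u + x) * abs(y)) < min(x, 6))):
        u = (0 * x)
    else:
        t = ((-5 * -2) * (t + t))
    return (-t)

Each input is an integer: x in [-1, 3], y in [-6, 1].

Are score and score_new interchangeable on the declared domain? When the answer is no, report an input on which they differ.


Evaluate both at x=3, y=-6.
score: t = 3; u = -11; (not (((u + x) * abs(y)) < min(x, 6))) -> false; t = 60; return -60
score_new: t = 3; u = -2; (not (((u + x) * abs(y)) < min(x, 6))) -> true; u = 0; return -3
-60 != -3, so the rewrite changes behavior.
verdict: not equivalent; witness: x=3, y=-6


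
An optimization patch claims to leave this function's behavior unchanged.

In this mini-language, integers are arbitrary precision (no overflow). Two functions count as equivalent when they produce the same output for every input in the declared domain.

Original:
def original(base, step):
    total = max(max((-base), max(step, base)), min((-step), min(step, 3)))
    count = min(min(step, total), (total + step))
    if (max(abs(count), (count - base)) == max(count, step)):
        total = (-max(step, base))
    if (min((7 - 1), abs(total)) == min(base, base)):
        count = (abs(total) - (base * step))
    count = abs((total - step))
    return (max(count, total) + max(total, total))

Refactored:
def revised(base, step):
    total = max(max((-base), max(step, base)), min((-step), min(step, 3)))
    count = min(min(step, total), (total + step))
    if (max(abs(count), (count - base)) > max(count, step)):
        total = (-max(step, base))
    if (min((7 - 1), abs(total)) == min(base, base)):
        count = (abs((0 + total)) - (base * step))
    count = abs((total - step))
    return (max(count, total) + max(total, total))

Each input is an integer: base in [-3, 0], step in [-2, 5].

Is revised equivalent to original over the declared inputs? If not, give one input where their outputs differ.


These are not equivalent — on base=-3, step=-2 the outputs split (8 vs 6).
original: total becomes 3; next count becomes -2; next (max(abs(count), (count - base)) == max(count, step)) evaluates to false; next (min((7 - 1), abs(total)) == min(base, base)) evaluates to false; next count becomes 5; next final value 8
revised: total becomes 3; next count becomes -2; next (max(abs(count), (count - base)) > max(count, step)) evaluates to true; next total becomes 2; next (min((7 - 1), abs(total)) == min(base, base)) evaluates to false; next count becomes 4; next final value 6
verdict: not equivalent; witness: base=-3, step=-2


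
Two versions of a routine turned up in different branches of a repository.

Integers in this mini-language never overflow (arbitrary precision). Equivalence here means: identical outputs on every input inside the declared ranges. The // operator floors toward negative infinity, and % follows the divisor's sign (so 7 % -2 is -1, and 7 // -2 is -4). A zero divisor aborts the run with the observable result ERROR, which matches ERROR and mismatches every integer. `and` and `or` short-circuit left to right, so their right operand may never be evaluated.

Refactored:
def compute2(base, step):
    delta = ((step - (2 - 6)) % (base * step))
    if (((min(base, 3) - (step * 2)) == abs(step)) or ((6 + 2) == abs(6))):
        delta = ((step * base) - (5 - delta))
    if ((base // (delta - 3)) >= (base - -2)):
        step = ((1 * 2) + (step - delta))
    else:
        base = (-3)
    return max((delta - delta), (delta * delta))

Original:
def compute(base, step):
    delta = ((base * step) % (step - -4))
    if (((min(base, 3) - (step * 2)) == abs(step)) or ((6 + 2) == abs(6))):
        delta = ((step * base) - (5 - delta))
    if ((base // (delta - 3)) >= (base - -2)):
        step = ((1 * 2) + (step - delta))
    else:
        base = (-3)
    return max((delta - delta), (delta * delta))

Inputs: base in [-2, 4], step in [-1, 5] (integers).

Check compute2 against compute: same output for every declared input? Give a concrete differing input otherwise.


Evaluate both at base=-2, step=-1.
compute: delta := 2 | (((min(base, 3) - (step * 2)) == abs(step)) or ((6 + 2) == abs(6))): false | ((base // (delta - 3)) >= (base - -2)): true | step := -1 | result 4
compute2: delta := 1 | (((min(base, 3) - (step * 2)) == abs(step)) or ((6 + 2) == abs(6))): false | ((base // (delta - 3)) >= (base - -2)): true | step := 0 | result 1
4 vs 1 — the two versions disagree here.
verdict: not equivalent; witness: base=-2, step=-1
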